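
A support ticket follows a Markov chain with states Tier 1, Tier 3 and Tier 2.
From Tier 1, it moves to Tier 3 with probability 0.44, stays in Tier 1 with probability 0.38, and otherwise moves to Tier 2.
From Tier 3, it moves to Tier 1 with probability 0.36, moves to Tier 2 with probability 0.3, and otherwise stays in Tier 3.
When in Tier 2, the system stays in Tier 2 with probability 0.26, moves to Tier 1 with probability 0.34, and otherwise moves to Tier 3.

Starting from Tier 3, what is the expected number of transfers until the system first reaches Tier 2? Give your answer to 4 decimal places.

3.9075

Let t(s) be the expected number of transfers to first reach Tier 2 from state s, with t(Tier 2) = 0. Conditioning on the first transfer:
t(Tier 1) = 1 + 0.38·t(Tier 1) + 0.44·t(Tier 3)
t(Tier 3) = 1 + 0.36·t(Tier 1) + 0.34·t(Tier 3)
Solving: t(Tier 1) = 4.3860, t(Tier 3) = 3.9075.
Expected transfers from Tier 3 to Tier 2: 3.9075.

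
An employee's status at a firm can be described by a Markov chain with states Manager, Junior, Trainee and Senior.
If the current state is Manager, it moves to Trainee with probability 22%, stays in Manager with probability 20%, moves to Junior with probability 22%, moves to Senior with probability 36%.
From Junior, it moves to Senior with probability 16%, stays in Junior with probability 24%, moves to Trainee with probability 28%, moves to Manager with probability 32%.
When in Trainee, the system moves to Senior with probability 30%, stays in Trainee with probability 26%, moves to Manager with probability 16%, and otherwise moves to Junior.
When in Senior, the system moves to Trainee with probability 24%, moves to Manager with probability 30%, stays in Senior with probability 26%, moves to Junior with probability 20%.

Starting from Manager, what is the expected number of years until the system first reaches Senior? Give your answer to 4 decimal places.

3.3617

Let t(s) be the expected number of years to first reach Senior from state s, with t(Senior) = 0. Conditioning on the first year:
t(Manager) = 1 + 0.2·t(Manager) + 0.22·t(Junior) + 0.22·t(Trainee)
t(Junior) = 1 + 0.32·t(Manager) + 0.24·t(Junior) + 0.28·t(Trainee)
t(Trainee) = 1 + 0.16·t(Manager) + 0.28·t(Junior) + 0.26·t(Trainee)
Solving: t(Manager) = 3.3617, t(Junior) = 4.0634, t(Trainee) = 3.6157.
Expected years from Manager to Senior: 3.3617.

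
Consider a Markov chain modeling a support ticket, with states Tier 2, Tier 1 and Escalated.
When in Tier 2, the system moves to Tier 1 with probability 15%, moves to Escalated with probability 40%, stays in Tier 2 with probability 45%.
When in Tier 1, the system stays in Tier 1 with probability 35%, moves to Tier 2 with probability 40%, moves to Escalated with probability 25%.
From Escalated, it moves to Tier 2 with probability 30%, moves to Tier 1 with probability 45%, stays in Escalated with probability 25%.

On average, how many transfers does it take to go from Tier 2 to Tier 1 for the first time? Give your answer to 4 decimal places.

Let t(s) be the expected number of transfers to first reach Tier 1 from state s, with t(Tier 1) = 0. Conditioning on the first transfer:
t(Tier 2) = 1 + 0.45·t(Tier 2) + 0.4·t(Escalated)
t(Escalated) = 1 + 0.3·t(Tier 2) + 0.25·t(Escalated)
Solving: t(Tier 2) = 3.9316, t(Escalated) = 2.9060.
Expected transfers from Tier 2 to Tier 1: 3.9316.

3.9316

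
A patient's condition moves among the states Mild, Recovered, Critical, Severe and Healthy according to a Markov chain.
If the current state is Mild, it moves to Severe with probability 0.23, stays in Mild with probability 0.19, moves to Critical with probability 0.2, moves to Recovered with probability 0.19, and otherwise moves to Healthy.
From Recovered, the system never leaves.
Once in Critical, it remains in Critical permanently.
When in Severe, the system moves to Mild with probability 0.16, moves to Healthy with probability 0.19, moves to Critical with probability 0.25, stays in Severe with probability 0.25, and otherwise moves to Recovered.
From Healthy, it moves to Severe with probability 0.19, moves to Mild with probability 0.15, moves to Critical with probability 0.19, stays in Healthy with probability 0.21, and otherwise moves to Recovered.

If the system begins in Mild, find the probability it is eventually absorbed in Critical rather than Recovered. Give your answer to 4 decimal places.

0.5184

Let h(s) be the probability of absorption at Critical starting from transient state s. Then h(Critical) = 1 and h(Recovered) = 0. By first-step analysis:
h(Mild) = 0.19·h(Mild) + 0.19·0 + 0.2·1 + 0.23·h(Severe) + 0.19·h(Healthy)
h(Severe) = 0.16·h(Mild) + 0.15·0 + 0.25·1 + 0.25·h(Severe) + 0.19·h(Healthy)
h(Healthy) = 0.15·h(Mild) + 0.26·0 + 0.19·1 + 0.19·h(Severe) + 0.21·h(Healthy)
Solving: h(Mild) = 0.5184, h(Severe) = 0.5642, h(Healthy) = 0.4746.
Starting from Mild, the probability is 0.5184.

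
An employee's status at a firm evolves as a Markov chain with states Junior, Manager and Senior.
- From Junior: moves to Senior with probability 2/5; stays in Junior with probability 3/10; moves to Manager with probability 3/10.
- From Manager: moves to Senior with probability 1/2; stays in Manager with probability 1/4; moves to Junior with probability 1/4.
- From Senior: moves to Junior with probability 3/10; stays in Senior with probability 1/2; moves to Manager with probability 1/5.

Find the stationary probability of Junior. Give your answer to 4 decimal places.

0.2880

Let the stationary distribution be π with π = πP and π_1 + π_2 + π_3 = 1.
π_1 = 0.3·π_1 + 0.25·π_2 + 0.3·π_3
π_2 = 0.3·π_1 + 0.25·π_2 + 0.2·π_3
Solving with the normalization constraint gives π = (0.2880, 0.2408, 0.4712).
So the stationary probability of Junior is 0.2880.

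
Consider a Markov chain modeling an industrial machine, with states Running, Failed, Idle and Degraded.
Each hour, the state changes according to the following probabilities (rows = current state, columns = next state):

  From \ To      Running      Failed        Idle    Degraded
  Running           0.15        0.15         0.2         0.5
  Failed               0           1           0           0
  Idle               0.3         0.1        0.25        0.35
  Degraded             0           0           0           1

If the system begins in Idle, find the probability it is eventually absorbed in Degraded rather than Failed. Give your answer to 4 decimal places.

Let h(s) be the probability of absorption at Degraded starting from transient state s. Then h(Degraded) = 1 and h(Failed) = 0. By first-step analysis:
h(Running) = 0.15·h(Running) + 0.15·0 + 0.2·h(Idle) + 0.5·1
h(Idle) = 0.3·h(Running) + 0.1·0 + 0.25·h(Idle) + 0.35·1
Solving: h(Running) = 0.7706, h(Idle) = 0.7749.
Starting from Idle, the probability is 0.7749.

0.7749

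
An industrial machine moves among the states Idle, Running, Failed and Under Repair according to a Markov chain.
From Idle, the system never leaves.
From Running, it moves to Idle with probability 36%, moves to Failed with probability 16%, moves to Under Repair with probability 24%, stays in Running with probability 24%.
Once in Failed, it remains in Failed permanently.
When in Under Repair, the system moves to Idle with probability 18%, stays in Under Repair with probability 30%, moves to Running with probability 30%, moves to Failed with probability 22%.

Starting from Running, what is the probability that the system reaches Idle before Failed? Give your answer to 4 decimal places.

0.6417

Let h(s) be the probability of absorption at Idle starting from transient state s. Then h(Idle) = 1 and h(Failed) = 0. By first-step analysis:
h(Running) = 0.36·1 + 0.24·h(Running) + 0.16·0 + 0.24·h(Under Repair)
h(Under Repair) = 0.18·1 + 0.3·h(Running) + 0.22·0 + 0.3·h(Under Repair)
Solving: h(Running) = 0.6417, h(Under Repair) = 0.5322.
Starting from Running, the probability is 0.6417.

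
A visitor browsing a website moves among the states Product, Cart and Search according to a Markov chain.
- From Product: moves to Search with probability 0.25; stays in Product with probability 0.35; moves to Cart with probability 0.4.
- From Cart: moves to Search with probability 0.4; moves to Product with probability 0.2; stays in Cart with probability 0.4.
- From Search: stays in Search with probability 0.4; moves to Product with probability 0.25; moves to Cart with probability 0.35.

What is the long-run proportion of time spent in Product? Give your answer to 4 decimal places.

0.2566

Let the stationary distribution be π with π = πP and π_1 + π_2 + π_3 = 1.
π_1 = 0.35·π_1 + 0.2·π_2 + 0.25·π_3
π_2 = 0.4·π_1 + 0.4·π_2 + 0.35·π_3
Solving with the normalization constraint gives π = (0.2566, 0.3819, 0.3615).
So the stationary probability of Product is 0.2566.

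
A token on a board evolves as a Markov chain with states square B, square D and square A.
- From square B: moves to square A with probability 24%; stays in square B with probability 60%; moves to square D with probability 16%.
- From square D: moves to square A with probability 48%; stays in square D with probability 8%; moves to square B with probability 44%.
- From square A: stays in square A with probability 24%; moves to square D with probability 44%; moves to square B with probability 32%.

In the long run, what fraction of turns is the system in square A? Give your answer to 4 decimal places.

0.2938

Let the stationary distribution be π with π = πP and π_1 + π_2 + π_3 = 1.
π_1 = 0.6·π_1 + 0.44·π_2 + 0.32·π_3
π_2 = 0.16·π_1 + 0.08·π_2 + 0.44·π_3
Solving with the normalization constraint gives π = (0.4818, 0.2243, 0.2938).
So the stationary probability of square A is 0.2938.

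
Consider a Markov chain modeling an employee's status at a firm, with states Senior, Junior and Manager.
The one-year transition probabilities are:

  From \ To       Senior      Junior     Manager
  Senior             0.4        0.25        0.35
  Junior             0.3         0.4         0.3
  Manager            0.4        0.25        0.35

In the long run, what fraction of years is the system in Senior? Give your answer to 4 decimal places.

Let the stationary distribution be π with π = πP and π_1 + π_2 + π_3 = 1.
π_1 = 0.4·π_1 + 0.3·π_2 + 0.4·π_3
π_2 = 0.25·π_1 + 0.4·π_2 + 0.25·π_3
Solving with the normalization constraint gives π = (0.3706, 0.2941, 0.3353).
So the stationary probability of Senior is 0.3706.

0.3706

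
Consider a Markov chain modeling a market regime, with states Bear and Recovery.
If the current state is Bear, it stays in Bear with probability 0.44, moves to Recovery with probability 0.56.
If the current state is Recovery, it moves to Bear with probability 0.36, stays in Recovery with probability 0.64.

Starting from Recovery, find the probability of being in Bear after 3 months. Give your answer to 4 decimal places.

0.3911

Propagate the distribution vector 3 months from Recovery.
After 0 months: (0.0000, 1.0000)
After 1 month: (0.3600, 0.6400)
After 2 months: (0.3888, 0.6112)
After 3 months: (0.3911, 0.6089)
P(in Bear after 3 months) = 0.3911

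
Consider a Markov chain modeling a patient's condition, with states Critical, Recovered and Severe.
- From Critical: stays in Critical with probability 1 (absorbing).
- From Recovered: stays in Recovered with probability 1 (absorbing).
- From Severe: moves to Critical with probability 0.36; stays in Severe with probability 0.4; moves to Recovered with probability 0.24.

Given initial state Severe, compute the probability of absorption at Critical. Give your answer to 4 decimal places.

0.6000

Let h(s) be the probability of absorption at Critical starting from transient state s. Then h(Critical) = 1 and h(Recovered) = 0. By first-step analysis:
h(Severe) = 0.36·1 + 0.24·0 + 0.4·h(Severe)
Solving: h(Severe) = 0.6000.
Starting from Severe, the probability is 0.6000.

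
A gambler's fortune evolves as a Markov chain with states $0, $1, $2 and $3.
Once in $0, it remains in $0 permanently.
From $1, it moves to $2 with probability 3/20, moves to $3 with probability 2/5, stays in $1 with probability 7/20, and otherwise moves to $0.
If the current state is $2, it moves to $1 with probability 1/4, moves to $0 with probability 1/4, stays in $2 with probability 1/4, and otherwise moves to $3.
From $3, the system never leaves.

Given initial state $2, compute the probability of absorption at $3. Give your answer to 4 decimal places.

0.5833

Let h(s) be the probability of absorption at $3 starting from transient state s. Then h($3) = 1 and h($0) = 0. By first-step analysis:
h($1) = 0.1·0 + 0.35·h($1) + 0.15·h($2) + 0.4·1
h($2) = 0.25·0 + 0.25·h($1) + 0.25·h($2) + 0.25·1
Solving: h($1) = 0.7500, h($2) = 0.5833.
Starting from $2, the probability is 0.5833.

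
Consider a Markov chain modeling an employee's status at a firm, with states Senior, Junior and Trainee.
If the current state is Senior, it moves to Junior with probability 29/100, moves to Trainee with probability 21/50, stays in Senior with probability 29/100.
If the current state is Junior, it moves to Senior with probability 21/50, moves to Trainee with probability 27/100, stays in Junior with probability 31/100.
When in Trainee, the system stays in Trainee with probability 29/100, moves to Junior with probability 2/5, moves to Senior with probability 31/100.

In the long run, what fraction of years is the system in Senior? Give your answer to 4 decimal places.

0.3398

Let the stationary distribution be π with π = πP and π_1 + π_2 + π_3 = 1.
π_1 = 0.29·π_1 + 0.42·π_2 + 0.31·π_3
π_2 = 0.29·π_1 + 0.31·π_2 + 0.4·π_3
Solving with the normalization constraint gives π = (0.3398, 0.3327, 0.3275).
So the stationary probability of Senior is 0.3398.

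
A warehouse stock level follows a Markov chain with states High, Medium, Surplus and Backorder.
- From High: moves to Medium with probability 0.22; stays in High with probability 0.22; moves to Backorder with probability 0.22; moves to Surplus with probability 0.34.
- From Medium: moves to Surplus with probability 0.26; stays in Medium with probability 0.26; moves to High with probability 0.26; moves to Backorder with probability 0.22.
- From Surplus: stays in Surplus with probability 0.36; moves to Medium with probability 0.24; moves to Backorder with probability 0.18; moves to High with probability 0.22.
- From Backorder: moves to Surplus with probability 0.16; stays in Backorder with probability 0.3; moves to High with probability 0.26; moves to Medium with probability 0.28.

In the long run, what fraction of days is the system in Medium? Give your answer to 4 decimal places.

Let the stationary distribution be π with π = πP and π_1 + π_2 + π_3 + π_4 = 1.
π_1 = 0.22·π_1 + 0.26·π_2 + 0.22·π_3 + 0.26·π_4
π_2 = 0.22·π_1 + 0.26·π_2 + 0.24·π_3 + 0.28·π_4
π_3 = 0.34·π_1 + 0.26·π_2 + 0.36·π_3 + 0.16·π_4
Solving with the normalization constraint gives π = (0.2390, 0.2493, 0.2849, 0.2267).
So the stationary probability of Medium is 0.2493.

0.2493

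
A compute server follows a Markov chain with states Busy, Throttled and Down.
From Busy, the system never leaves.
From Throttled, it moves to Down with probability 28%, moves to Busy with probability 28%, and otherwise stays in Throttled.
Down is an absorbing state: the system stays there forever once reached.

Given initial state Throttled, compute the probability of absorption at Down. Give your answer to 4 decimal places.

Let h(s) be the probability of absorption at Down starting from transient state s. Then h(Down) = 1 and h(Busy) = 0. By first-step analysis:
h(Throttled) = 0.28·0 + 0.44·h(Throttled) + 0.28·1
Solving: h(Throttled) = 0.5000.
Starting from Throttled, the probability is 0.5000.

0.5000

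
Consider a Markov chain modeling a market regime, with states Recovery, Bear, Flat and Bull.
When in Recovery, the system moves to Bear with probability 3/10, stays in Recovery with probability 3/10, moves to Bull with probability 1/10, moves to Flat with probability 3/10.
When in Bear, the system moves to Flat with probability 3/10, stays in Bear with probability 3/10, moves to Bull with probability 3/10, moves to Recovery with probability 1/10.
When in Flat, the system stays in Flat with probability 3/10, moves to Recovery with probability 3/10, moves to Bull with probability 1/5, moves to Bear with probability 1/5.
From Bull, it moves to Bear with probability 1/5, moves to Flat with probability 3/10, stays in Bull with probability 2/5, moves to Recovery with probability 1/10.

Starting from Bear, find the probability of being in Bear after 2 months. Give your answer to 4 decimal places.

Propagate the distribution vector 2 months from Bear.
After 0 months: (0.0000, 1.0000, 0.0000, 0.0000)
After 1 month: (0.1000, 0.3000, 0.3000, 0.3000)
After 2 months: (0.1800, 0.2400, 0.3000, 0.2800)
P(in Bear after 2 months) = 0.2400

0.2400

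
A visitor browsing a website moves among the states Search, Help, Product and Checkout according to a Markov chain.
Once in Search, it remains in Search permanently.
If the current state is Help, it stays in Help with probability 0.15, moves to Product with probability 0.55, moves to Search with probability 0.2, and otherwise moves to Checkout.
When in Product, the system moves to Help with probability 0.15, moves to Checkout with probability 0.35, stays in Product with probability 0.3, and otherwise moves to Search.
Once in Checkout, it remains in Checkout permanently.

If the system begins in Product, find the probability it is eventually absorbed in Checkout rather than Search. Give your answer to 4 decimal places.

0.6098

Let h(s) be the probability of absorption at Checkout starting from transient state s. Then h(Checkout) = 1 and h(Search) = 0. By first-step analysis:
h(Help) = 0.2·0 + 0.15·h(Help) + 0.55·h(Product) + 0.1·1
h(Product) = 0.2·0 + 0.15·h(Help) + 0.3·h(Product) + 0.35·1
Solving: h(Help) = 0.5122, h(Product) = 0.6098.
Starting from Product, the probability is 0.6098.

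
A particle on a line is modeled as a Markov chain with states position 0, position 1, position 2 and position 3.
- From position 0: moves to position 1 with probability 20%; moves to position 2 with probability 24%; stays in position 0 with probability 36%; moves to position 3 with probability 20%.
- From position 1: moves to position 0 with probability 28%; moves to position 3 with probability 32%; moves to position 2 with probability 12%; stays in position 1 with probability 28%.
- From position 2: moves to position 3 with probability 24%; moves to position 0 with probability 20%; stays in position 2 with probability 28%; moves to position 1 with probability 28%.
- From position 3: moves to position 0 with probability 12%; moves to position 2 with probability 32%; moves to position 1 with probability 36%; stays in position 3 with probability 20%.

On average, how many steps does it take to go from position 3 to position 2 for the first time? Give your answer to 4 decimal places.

Let t(s) be the expected number of steps to first reach position 2 from state s, with t(position 2) = 0. Conditioning on the first step:
t(position 0) = 1 + 0.36·t(position 0) + 0.2·t(position 1) + 0.2·t(position 3)
t(position 1) = 1 + 0.28·t(position 0) + 0.28·t(position 1) + 0.32·t(position 3)
t(position 3) = 1 + 0.12·t(position 0) + 0.36·t(position 1) + 0.2·t(position 3)
Solving: t(position 0) = 4.3943, t(position 1) = 4.9329, t(position 3) = 4.1289.
Expected steps from position 3 to position 2: 4.1289.

4.1289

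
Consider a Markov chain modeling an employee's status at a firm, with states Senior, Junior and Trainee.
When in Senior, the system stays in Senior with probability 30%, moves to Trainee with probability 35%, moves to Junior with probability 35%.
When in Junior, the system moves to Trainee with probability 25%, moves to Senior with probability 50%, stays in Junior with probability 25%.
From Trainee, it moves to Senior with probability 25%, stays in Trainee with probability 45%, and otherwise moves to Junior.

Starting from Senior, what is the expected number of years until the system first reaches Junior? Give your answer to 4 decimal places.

Let t(s) be the expected number of years to first reach Junior from state s, with t(Junior) = 0. Conditioning on the first year:
t(Senior) = 1 + 0.3·t(Senior) + 0.35·t(Trainee)
t(Trainee) = 1 + 0.25·t(Senior) + 0.45·t(Trainee)
Solving: t(Senior) = 3.0252, t(Trainee) = 3.1933.
Expected years from Senior to Junior: 3.0252.

3.0252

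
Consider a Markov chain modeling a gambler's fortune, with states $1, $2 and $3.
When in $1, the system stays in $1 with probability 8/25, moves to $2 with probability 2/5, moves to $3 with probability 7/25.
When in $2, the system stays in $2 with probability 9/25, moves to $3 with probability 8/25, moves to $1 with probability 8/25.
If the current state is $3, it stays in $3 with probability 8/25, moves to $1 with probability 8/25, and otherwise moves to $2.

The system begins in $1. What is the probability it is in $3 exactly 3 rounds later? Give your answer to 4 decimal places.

Propagate the distribution vector 3 rounds from $1.
After 0 rounds: (1.0000, 0.0000, 0.0000)
After 1 round: (0.3200, 0.4000, 0.2800)
After 2 rounds: (0.3200, 0.3728, 0.3072)
After 3 rounds: (0.3200, 0.3728, 0.3072)
P(in $3 after 3 rounds) = 0.3072

0.3072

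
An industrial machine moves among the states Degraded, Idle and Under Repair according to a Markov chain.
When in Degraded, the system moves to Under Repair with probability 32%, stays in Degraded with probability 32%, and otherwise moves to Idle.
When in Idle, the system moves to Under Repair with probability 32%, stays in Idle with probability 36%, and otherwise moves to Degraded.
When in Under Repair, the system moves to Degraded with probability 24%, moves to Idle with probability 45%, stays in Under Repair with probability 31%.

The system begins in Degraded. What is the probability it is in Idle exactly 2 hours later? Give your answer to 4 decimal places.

Sum over the intermediate state after 1 hour:
P = P(Degraded→Degraded)·P(Degraded→Idle) + P(Degraded→Idle)·P(Idle→Idle) + P(Degraded→Under Repair)·P(Under Repair→Idle)
  = 0.32×0.36 + 0.36×0.36 + 0.32×0.45
  = 0.1152 + 0.1296 + 0.1440 = 0.3888

0.3888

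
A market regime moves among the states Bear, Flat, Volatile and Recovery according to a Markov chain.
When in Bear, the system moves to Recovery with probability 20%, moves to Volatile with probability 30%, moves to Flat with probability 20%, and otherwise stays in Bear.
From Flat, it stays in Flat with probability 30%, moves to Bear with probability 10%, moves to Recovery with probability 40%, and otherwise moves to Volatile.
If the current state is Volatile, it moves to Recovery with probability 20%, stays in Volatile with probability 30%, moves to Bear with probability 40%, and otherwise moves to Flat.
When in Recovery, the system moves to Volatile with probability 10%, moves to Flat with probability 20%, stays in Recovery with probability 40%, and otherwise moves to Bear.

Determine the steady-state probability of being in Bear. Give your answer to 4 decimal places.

Let the stationary distribution be π with π = πP and π_1 + π_2 + π_3 + π_4 = 1.
π_1 = 0.3·π_1 + 0.1·π_2 + 0.4·π_3 + 0.3·π_4
π_2 = 0.2·π_1 + 0.3·π_2 + 0.1·π_3 + 0.2·π_4
π_3 = 0.3·π_1 + 0.2·π_2 + 0.3·π_3 + 0.1·π_4
Solving with the normalization constraint gives π = (0.2825, 0.1977, 0.2203, 0.2994).
So the stationary probability of Bear is 0.2825.

0.2825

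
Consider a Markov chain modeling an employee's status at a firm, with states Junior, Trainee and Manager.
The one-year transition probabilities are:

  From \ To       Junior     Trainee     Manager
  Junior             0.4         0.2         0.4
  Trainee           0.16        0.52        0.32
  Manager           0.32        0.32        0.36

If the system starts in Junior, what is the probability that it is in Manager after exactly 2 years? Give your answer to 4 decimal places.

0.3680

Sum over the intermediate state after 1 year:
P = P(Junior→Junior)·P(Junior→Manager) + P(Junior→Trainee)·P(Trainee→Manager) + P(Junior→Manager)·P(Manager→Manager)
  = 0.4×0.4 + 0.2×0.32 + 0.4×0.36
  = 0.1600 + 0.0640 + 0.1440 = 0.3680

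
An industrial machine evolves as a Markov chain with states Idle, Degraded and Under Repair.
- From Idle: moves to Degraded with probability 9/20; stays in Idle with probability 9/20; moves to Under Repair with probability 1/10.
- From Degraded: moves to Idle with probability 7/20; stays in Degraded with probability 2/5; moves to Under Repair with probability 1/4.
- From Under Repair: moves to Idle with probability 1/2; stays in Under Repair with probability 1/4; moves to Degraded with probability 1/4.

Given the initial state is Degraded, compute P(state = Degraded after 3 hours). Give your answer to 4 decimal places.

0.3915

Propagate the distribution vector 3 hours from Degraded.
After 0 hours: (0.0000, 1.0000, 0.0000)
After 1 hour: (0.3500, 0.4000, 0.2500)
After 2 hours: (0.4225, 0.3800, 0.1975)
After 3 hours: (0.4219, 0.3915, 0.1866)
P(in Degraded after 3 hours) = 0.3915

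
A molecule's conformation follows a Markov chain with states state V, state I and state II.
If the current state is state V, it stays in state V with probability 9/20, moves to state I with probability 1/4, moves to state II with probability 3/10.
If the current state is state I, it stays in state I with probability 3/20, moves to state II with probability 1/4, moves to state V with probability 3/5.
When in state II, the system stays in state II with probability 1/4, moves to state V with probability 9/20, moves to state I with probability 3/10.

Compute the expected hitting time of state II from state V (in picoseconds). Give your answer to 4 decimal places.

Let t(s) be the expected number of picoseconds to first reach state II from state s, with t(state II) = 0. Conditioning on the first picosecond:
t(state V) = 1 + 0.45·t(state V) + 0.25·t(state I)
t(state I) = 1 + 0.6·t(state V) + 0.15·t(state I)
Solving: t(state V) = 3.4646, t(state I) = 3.6220.
Expected picoseconds from state V to state II: 3.4646.

3.4646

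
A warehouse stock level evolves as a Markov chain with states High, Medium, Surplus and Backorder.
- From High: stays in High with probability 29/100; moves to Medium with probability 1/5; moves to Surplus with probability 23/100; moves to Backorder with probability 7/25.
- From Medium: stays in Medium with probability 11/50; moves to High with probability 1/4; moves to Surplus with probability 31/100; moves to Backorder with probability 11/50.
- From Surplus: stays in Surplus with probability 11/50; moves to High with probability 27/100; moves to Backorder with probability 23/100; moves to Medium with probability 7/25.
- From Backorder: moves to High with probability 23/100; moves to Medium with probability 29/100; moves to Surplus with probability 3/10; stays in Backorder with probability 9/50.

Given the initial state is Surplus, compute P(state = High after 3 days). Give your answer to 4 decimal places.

0.2612

Propagate the distribution vector 3 days from Surplus.
After 0 days: (0.0000, 0.0000, 1.0000, 0.0000)
After 1 day: (0.2700, 0.2800, 0.2200, 0.2300)
After 2 days: (0.2606, 0.2439, 0.2663, 0.2292)
After 3 days: (0.2612, 0.2468, 0.2629, 0.2291)
P(in High after 3 days) = 0.2612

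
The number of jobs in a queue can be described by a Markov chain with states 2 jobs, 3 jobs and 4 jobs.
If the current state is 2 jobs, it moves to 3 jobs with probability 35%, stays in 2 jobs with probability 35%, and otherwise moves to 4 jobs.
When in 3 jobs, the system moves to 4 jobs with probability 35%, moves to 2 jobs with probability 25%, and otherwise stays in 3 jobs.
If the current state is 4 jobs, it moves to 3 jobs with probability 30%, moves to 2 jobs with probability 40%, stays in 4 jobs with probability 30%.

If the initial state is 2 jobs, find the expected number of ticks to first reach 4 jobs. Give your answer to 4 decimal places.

Let t(s) be the expected number of ticks to first reach 4 jobs from state s, with t(4 jobs) = 0. Conditioning on the first tick:
t(2 jobs) = 1 + 0.35·t(2 jobs) + 0.35·t(3 jobs)
t(3 jobs) = 1 + 0.25·t(2 jobs) + 0.4·t(3 jobs)
Solving: t(2 jobs) = 3.1405, t(3 jobs) = 2.9752.
Expected ticks from 2 jobs to 4 jobs: 3.1405.

3.1405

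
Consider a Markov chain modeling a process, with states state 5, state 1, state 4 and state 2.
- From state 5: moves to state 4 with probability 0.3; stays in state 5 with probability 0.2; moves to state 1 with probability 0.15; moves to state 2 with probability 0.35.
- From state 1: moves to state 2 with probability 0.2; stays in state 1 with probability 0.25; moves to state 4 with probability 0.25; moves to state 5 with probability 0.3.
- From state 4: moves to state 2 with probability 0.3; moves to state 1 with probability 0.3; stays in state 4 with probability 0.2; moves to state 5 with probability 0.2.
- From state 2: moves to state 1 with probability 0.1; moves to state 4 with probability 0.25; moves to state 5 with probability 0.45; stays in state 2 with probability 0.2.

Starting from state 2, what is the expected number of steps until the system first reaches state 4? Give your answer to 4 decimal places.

Let t(s) be the expected number of steps to first reach state 4 from state s, with t(state 4) = 0. Conditioning on the first step:
t(state 5) = 1 + 0.2·t(state 5) + 0.15·t(state 1) + 0.35·t(state 2)
t(state 1) = 1 + 0.3·t(state 5) + 0.25·t(state 1) + 0.2·t(state 2)
t(state 2) = 1 + 0.45·t(state 5) + 0.1·t(state 1) + 0.2·t(state 2)
Solving: t(state 5) = 3.5942, t(state 1) = 3.7691, t(state 2) = 3.7429.
Expected steps from state 2 to state 4: 3.7429.

3.7429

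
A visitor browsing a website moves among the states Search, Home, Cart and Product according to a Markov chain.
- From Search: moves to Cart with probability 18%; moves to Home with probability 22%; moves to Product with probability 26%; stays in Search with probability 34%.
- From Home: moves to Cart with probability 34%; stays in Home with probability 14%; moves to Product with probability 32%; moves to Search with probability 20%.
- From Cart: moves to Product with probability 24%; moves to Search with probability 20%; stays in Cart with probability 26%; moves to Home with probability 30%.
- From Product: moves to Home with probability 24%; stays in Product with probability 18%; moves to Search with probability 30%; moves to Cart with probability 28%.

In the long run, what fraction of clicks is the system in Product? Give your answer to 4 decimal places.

Let the stationary distribution be π with π = πP and π_1 + π_2 + π_3 + π_4 = 1.
π_1 = 0.34·π_1 + 0.2·π_2 + 0.2·π_3 + 0.3·π_4
π_2 = 0.22·π_1 + 0.14·π_2 + 0.3·π_3 + 0.24·π_4
π_3 = 0.18·π_1 + 0.34·π_2 + 0.26·π_3 + 0.28·π_4
Solving with the normalization constraint gives π = (0.2615, 0.2277, 0.2623, 0.2485).
So the stationary probability of Product is 0.2485.

0.2485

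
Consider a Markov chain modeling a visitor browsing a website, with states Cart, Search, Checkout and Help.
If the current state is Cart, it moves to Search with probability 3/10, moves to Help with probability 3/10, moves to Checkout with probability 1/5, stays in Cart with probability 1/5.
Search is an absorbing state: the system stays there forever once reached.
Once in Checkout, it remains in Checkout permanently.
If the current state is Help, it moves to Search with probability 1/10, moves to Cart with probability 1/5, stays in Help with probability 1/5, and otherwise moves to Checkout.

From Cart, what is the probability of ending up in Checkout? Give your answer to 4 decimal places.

Let h(s) be the probability of absorption at Checkout starting from transient state s. Then h(Checkout) = 1 and h(Search) = 0. By first-step analysis:
h(Cart) = 0.2·h(Cart) + 0.3·0 + 0.2·1 + 0.3·h(Help)
h(Help) = 0.2·h(Cart) + 0.1·0 + 0.5·1 + 0.2·h(Help)
Solving: h(Cart) = 0.5345, h(Help) = 0.7586.
Starting from Cart, the probability is 0.5345.

0.5345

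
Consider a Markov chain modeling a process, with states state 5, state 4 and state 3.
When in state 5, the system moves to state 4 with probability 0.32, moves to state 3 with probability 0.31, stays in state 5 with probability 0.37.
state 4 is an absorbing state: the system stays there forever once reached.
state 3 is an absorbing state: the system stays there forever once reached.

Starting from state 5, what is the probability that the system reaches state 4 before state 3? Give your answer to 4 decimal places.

0.5079

Let h(s) be the probability of absorption at state 4 starting from transient state s. Then h(state 4) = 1 and h(state 3) = 0. By first-step analysis:
h(state 5) = 0.37·h(state 5) + 0.32·1 + 0.31·0
Solving: h(state 5) = 0.5079.
Starting from state 5, the probability is 0.5079.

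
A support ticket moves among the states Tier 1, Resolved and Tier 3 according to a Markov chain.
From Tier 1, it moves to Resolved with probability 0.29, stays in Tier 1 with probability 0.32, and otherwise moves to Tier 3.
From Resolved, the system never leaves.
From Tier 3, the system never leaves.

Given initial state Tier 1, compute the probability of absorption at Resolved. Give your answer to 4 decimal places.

0.4265

Let h(s) be the probability of absorption at Resolved starting from transient state s. Then h(Resolved) = 1 and h(Tier 3) = 0. By first-step analysis:
h(Tier 1) = 0.32·h(Tier 1) + 0.29·1 + 0.39·0
Solving: h(Tier 1) = 0.4265.
Starting from Tier 1, the probability is 0.4265.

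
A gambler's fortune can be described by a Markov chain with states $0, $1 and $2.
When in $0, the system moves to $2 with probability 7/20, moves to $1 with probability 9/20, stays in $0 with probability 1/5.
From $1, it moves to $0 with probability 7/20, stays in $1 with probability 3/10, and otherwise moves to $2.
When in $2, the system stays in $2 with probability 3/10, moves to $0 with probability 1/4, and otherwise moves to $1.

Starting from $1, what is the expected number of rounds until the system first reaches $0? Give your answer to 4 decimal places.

Let t(s) be the expected number of rounds to first reach $0 from state s, with t($0) = 0. Conditioning on the first round:
t($1) = 1 + 0.3·t($1) + 0.35·t($2)
t($2) = 1 + 0.45·t($1) + 0.3·t($2)
Solving: t($1) = 3.1579, t($2) = 3.4586.
Expected rounds from $1 to $0: 3.1579.

3.1579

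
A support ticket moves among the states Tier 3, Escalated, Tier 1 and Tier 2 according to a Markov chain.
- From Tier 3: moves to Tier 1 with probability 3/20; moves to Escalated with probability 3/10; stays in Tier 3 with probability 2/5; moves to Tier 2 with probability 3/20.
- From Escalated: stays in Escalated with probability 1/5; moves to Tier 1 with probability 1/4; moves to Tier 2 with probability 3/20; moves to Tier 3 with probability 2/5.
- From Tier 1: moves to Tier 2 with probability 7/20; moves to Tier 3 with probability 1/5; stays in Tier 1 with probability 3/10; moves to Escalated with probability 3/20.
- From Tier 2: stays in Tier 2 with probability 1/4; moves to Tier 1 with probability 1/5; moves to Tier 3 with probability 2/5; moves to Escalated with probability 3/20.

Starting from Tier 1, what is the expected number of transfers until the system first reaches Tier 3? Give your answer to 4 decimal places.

3.4545

Let t(s) be the expected number of transfers to first reach Tier 3 from state s, with t(Tier 3) = 0. Conditioning on the first transfer:
t(Escalated) = 1 + 0.2·t(Escalated) + 0.25·t(Tier 1) + 0.15·t(Tier 2)
t(Tier 1) = 1 + 0.15·t(Escalated) + 0.3·t(Tier 1) + 0.35·t(Tier 2)
t(Tier 2) = 1 + 0.15·t(Escalated) + 0.2·t(Tier 1) + 0.25·t(Tier 2)
Solving: t(Escalated) = 2.8595, t(Tier 1) = 3.4545, t(Tier 2) = 2.8264.
Expected transfers from Tier 1 to Tier 3: 3.4545.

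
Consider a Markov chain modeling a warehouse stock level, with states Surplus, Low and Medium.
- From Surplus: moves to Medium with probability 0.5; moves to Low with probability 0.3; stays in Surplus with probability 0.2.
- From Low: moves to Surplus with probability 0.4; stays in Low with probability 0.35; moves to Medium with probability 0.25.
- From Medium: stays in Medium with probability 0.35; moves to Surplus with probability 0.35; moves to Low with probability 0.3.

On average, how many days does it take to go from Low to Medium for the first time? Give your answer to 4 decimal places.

3.0000

Let t(s) be the expected number of days to first reach Medium from state s, with t(Medium) = 0. Conditioning on the first day:
t(Surplus) = 1 + 0.2·t(Surplus) + 0.3·t(Low)
t(Low) = 1 + 0.4·t(Surplus) + 0.35·t(Low)
Solving: t(Surplus) = 2.3750, t(Low) = 3.0000.
Expected days from Low to Medium: 3.0000.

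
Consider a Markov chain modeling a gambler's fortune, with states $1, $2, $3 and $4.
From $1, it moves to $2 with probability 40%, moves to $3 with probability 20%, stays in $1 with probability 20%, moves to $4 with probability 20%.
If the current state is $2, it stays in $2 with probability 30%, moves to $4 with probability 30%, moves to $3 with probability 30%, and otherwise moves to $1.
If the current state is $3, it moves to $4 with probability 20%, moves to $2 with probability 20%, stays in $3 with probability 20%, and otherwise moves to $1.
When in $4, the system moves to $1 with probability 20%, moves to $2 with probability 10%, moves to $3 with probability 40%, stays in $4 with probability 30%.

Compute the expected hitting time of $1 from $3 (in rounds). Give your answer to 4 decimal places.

3.4167

Let t(s) be the expected number of rounds to first reach $1 from state s, with t($1) = 0. Conditioning on the first round:
t($2) = 1 + 0.3·t($2) + 0.3·t($3) + 0.3·t($4)
t($3) = 1 + 0.2·t($2) + 0.2·t($3) + 0.2·t($4)
t($4) = 1 + 0.1·t($2) + 0.4·t($3) + 0.3·t($4)
Solving: t($2) = 4.6250, t($3) = 3.4167, t($4) = 4.0417.
Expected rounds from $3 to $1: 3.4167.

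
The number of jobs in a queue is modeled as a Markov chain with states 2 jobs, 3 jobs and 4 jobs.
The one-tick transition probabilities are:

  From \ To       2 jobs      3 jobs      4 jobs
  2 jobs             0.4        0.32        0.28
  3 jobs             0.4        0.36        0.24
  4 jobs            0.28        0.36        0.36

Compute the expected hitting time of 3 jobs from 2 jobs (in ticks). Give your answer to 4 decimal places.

Let t(s) be the expected number of ticks to first reach 3 jobs from state s, with t(3 jobs) = 0. Conditioning on the first tick:
t(2 jobs) = 1 + 0.4·t(2 jobs) + 0.28·t(4 jobs)
t(4 jobs) = 1 + 0.28·t(2 jobs) + 0.36·t(4 jobs)
Solving: t(2 jobs) = 3.0105, t(4 jobs) = 2.8796.
Expected ticks from 2 jobs to 3 jobs: 3.0105.

3.0105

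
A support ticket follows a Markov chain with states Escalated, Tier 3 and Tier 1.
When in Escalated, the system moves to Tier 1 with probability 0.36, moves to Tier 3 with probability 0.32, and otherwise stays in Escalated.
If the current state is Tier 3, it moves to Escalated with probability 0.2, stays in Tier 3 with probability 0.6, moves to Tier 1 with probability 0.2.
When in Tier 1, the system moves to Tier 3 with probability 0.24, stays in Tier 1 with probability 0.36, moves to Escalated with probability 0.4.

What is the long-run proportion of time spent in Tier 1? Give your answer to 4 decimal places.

Let the stationary distribution be π with π = πP and π_1 + π_2 + π_3 = 1.
π_1 = 0.32·π_1 + 0.2·π_2 + 0.4·π_3
π_2 = 0.32·π_1 + 0.6·π_2 + 0.24·π_3
Solving with the normalization constraint gives π = (0.2941, 0.4118, 0.2941).
So the stationary probability of Tier 1 is 0.2941.

0.2941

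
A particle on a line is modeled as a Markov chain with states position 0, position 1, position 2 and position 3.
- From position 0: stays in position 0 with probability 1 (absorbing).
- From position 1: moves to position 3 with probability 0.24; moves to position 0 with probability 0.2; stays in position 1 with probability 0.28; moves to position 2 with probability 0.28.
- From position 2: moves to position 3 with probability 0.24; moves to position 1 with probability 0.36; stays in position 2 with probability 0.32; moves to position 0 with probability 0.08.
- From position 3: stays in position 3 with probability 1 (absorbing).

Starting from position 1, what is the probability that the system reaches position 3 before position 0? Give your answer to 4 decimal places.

0.5926

Let h(s) be the probability of absorption at position 3 starting from transient state s. Then h(position 3) = 1 and h(position 0) = 0. By first-step analysis:
h(position 1) = 0.2·0 + 0.28·h(position 1) + 0.28·h(position 2) + 0.24·1
h(position 2) = 0.08·0 + 0.36·h(position 1) + 0.32·h(position 2) + 0.24·1
Solving: h(position 1) = 0.5926, h(position 2) = 0.6667.
Starting from position 1, the probability is 0.5926.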